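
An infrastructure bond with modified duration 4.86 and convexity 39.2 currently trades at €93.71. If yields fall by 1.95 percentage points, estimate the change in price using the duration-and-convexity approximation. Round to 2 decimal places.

+€9.58

Duration effect: -D_mod·Δy = -4.86 × (-0.0195) = +0.094770
Convexity effect: ½·C·(Δy)² = 0.5 × 39.2 × (-0.0195)² = +0.0074529
ΔP/P ≈ +0.094770 + 0.0074529 = +0.1022229
ΔP ≈ 93.71 × (+0.1022229) = +9.579307959.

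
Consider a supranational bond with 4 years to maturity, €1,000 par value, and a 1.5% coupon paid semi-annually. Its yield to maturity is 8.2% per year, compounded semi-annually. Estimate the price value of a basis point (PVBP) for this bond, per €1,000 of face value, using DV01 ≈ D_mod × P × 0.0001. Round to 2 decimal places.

€0.29

Periodic yield y = 0.041.
  t   CF        PV=CF/(1+0.041)^t    t·PV
  1         7.50         7.2046         7.2046
  2         7.50         6.9209        13.8417
  3         7.50         6.6483        19.9448
  4         7.50         6.3864        25.5457
  5         7.50         6.1349        30.6745
  6         7.50         5.8933        35.3597
  7         7.50         5.6612        39.6282
  8     1,007.50       730.5320     5,844.2557
  Σ                    775.3815     6,016.4549
P = 775.3815; D_Mac = 7.75935 half-year periods = 3.87967 yrs; D_mod = 3.72687 yrs.
DV01 ≈ 3.72687 × 775.3815 × 0.0001 = 0.288975.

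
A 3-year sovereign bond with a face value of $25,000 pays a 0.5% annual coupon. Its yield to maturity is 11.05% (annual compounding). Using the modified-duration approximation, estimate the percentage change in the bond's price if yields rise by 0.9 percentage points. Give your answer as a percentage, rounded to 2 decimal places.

-2.42%

Periodic yield y = 0.1105. Modified duration first:
  t   CF        PV=CF/(1+0.1105)^t    t·PV
  1       125.00       112.5619       112.5619
  2       125.00       101.3615       202.7229
  3    25,125.00    18,346.3799    55,039.1396
  Σ                 18,560.3033    55,354.4245
P = 18,560.3033; D_Mac = 2.98241 yrs; D_mod = 2.98241/(1+0.1105) = 2.68565 yrs.
ΔP/P ≈ -D_mod · Δy = -2.68565 × (+0.009) = -0.024171 = -2.4171%.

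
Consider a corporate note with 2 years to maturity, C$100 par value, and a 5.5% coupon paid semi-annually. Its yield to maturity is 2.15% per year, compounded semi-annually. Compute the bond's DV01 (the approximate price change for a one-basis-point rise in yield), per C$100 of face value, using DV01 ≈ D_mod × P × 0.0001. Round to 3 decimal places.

Periodic yield y = 0.01075.
  t   CF        PV=CF/(1+0.01075)^t    t·PV
  1         2.75         2.7208         2.7208
  2         2.75         2.6918         5.3836
  3         2.75         2.6632         7.9896
  4       102.75        98.4480       393.7919
  Σ                    106.5237       409.8859
P = 106.5237; D_Mac = 3.84784 half-year periods = 1.92392 yrs; D_mod = 1.90346 yrs.
DV01 ≈ 1.90346 × 106.5237 × 0.0001 = 0.020276.

C$0.020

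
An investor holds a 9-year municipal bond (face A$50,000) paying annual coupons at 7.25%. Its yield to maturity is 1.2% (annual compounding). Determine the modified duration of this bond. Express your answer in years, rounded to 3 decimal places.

Periodic yield y = 0.012. First find Macaulay duration:
  t   CF        PV=CF/(1+0.012)^t    t·PV
  1     3,625.00     3,582.0158     3,582.0158
  2     3,625.00     3,539.5413     7,079.0826
  3     3,625.00     3,497.5705    10,492.7114
  4     3,625.00     3,456.0973    13,824.3892
  5     3,625.00     3,415.1159    17,075.5796
  6     3,625.00     3,374.6205    20,247.7228
  7     3,625.00     3,334.6052    23,342.2364
  8     3,625.00     3,295.0644    26,360.5154
  9    53,625.00    48,166.2342   433,496.1074
  Σ                 75,660.8651   555,500.3607
P = 75,660.8651; Macaulay duration = 555,500.3607 / 75,660.8651 = 7.34198 years.
Modified duration = D_Mac / (1 + y) = 7.34198 / 1.012 = 7.25492 years.

7.255 years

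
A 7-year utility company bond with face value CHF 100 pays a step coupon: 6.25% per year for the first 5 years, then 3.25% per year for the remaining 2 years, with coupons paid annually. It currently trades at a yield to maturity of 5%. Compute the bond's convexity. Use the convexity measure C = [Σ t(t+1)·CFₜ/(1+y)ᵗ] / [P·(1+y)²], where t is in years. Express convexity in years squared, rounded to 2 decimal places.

With y = 0.05:
  t   CF        PV=CF/(1+0.05)^t    t·PV        t(t+1)·PV
  1         6.25         5.9524         5.9524          11.9048
  2         6.25         5.6689        11.3379          34.0136
  3         6.25         5.3990        16.1970          64.7878
  4         6.25         5.1419        20.5676         102.8378
  5         6.25         4.8970        24.4852         146.9112
  6         3.25         2.4252        14.5512         101.8584
  7       103.25        73.3778       513.6449       4,109.1595
  Σ                    102.8623       606.7361       4,571.4730
P = 102.8623.
Convexity = Σ t(t+1)·PV / [P·(1+y)²] = 4,571.4730 / (102.8623 × 1.102500) = 40.31080.

40.31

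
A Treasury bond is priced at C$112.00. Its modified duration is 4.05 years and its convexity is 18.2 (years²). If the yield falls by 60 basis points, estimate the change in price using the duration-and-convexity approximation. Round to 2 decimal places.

Duration effect: -D_mod·Δy = -4.05 × (-0.006) = +0.024300
Convexity effect: ½·C·(Δy)² = 0.5 × 18.2 × (-0.006)² = +0.0003276
ΔP/P ≈ +0.024300 + 0.0003276 = +0.0246276
ΔP ≈ 112.00 × (+0.0246276) = +2.7582912.

+C$2.76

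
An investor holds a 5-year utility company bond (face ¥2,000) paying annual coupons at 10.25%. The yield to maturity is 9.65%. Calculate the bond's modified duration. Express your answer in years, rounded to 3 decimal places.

3.797 years

Periodic yield y = 0.0965. First find Macaulay duration:
  t   CF        PV=CF/(1+0.0965)^t    t·PV
  1       205.00       186.9585       186.9585
  2       205.00       170.5048       341.0096
  3       205.00       155.4991       466.4974
  4       205.00       141.8141       567.2563
  5     2,205.00     1,391.1226     6,955.6131
  Σ                  2,045.8991     8,517.3349
P = 2,045.8991; Macaulay duration = 8,517.3349 / 2,045.8991 = 4.16313 years.
Modified duration = D_Mac / (1 + y) = 4.16313 / 1.0965 = 3.79674 years.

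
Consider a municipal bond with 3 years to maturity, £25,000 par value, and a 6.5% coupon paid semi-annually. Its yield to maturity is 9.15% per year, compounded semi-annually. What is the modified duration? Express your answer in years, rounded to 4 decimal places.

Periodic yield y = 0.04575. First find Macaulay duration:
  t   CF        PV=CF/(1+0.04575)^t    t·PV
  1       812.50       776.9543       776.9543
  2       812.50       742.9637     1,485.9275
  3       812.50       710.4602     2,131.3806
  4       812.50       679.3786     2,717.5145
  5       812.50       649.6568     3,248.2841
  6    25,812.50    19,736.1678   118,417.0069
  Σ                 23,295.5815   128,777.0680
P = 23,295.5815; Macaulay duration = 128,777.0680 / 23,295.5815 = 5.52796 half-year periods = 2.76398 years.
Modified duration = D_Mac / (1 + y) = 2.76398 / 1.04575 = 2.64306 years.

2.6431 years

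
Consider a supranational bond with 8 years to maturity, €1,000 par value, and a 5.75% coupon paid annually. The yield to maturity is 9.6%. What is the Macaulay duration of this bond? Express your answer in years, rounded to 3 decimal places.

Periodic yield y = 0.096. Discount each cash flow and weight by its year:
  t   CF        PV=CF/(1+0.096)^t    t·PV
  1        57.50        52.4635        52.4635
  2        57.50        47.8682        95.7363
  3        57.50        43.6753       131.0260
  4        57.50        39.8498       159.3990
  5        57.50        36.3593       181.7963
  6        57.50        33.1745       199.0471
  7        57.50        30.2687       211.8810
  8     1,057.50       507.9207     4,063.3659
  Σ                    791.5800     5,094.7151
Price P = Σ PV = 791.5800.
Macaulay duration = Σ(t·PV) / P = 5,094.7151 / 791.5800 = 6.43613 years.

6.436 years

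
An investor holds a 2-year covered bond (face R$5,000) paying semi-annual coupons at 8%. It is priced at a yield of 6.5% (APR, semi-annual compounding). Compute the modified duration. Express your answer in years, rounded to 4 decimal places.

1.8298 years

Periodic yield y = 0.0325. First find Macaulay duration:
  t   CF        PV=CF/(1+0.0325)^t    t·PV
  1       200.00       193.7046       193.7046
  2       200.00       187.6074       375.2147
  3       200.00       181.7020       545.1061
  4     5,200.00     4,575.5479    18,302.1914
  Σ                  5,138.5619    19,416.2169
P = 5,138.5619; Macaulay duration = 19,416.2169 / 5,138.5619 = 3.77853 half-year periods = 1.88927 years.
Modified duration = D_Mac / (1 + y) = 1.88927 / 1.0325 = 1.82980 years.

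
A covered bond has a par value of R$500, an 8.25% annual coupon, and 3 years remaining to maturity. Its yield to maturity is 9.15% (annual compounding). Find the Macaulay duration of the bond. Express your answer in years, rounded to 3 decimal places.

Periodic yield y = 0.0915. Discount each cash flow and weight by its year:
  t   CF        PV=CF/(1+0.0915)^t    t·PV
  1        41.25        37.7920        37.7920
  2        41.25        34.6239        69.2479
  3       541.25       416.2236     1,248.6708
  Σ                    488.6396     1,355.7107
Price P = Σ PV = 488.6396.
Macaulay duration = Σ(t·PV) / P = 1,355.7107 / 488.6396 = 2.77446 years.

2.774 years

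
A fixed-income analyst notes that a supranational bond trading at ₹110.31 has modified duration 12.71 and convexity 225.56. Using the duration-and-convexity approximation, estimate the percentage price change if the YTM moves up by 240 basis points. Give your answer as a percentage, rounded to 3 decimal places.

Duration effect: -D_mod·Δy = -12.71 × (+0.024) = -0.305040
Convexity effect: ½·C·(Δy)² = 0.5 × 225.56 × (0.024)² = +0.06496128
ΔP/P ≈ -0.305040 + 0.06496128 = -0.24007872
= -24.007872%.

-24.008%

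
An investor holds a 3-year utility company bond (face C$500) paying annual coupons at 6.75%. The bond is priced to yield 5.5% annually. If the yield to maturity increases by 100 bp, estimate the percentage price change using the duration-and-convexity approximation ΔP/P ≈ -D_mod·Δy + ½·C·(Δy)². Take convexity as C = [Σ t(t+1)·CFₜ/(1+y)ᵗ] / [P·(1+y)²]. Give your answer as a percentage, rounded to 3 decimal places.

-2.621%

With y = 0.055:
  t   CF        PV=CF/(1+0.055)^t    t·PV        t(t+1)·PV
  1        33.75        31.9905        31.9905          63.9810
  2        33.75        30.3228        60.6455         181.9366
  3       533.75       454.5488     1,363.6464       5,454.5855
  Σ                    516.8621     1,456.2824       5,700.5032
P = 516.8621; D_Mac = 2.81755 yrs; D_mod = 2.67066 yrs; C = 9.90909.
Duration effect: -2.67066 × (+0.01) = -0.026707
Convexity effect: 0.5 × 9.90909 × (0.01)² = +0.0004955
ΔP/P ≈ -0.026707 + 0.0004955 = -0.026211 = -2.6211%.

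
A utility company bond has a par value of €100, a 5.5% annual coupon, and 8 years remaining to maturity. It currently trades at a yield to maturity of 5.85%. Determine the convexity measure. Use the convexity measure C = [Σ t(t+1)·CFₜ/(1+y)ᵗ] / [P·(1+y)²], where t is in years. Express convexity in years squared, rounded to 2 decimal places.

With y = 0.0585:
  t   CF        PV=CF/(1+0.0585)^t    t·PV        t(t+1)·PV
  1         5.50         5.1960         5.1960          10.3921
  2         5.50         4.9089         9.8177          29.4532
  3         5.50         4.6376        13.9127          55.6508
  4         5.50         4.3813        17.5250          87.6252
  5         5.50         4.1391        20.6956         124.1737
  6         5.50         3.9104        23.4622         164.2354
  7         5.50         3.6943        25.8598         206.8782
  8       105.50        66.9461       535.5691       4,820.1223
  Σ                     97.8136       652.0382       5,498.5309
P = 97.8136.
Convexity = Σ t(t+1)·PV / [P·(1+y)²] = 5,498.5309 / (97.8136 × 1.120422) = 50.17249.

50.17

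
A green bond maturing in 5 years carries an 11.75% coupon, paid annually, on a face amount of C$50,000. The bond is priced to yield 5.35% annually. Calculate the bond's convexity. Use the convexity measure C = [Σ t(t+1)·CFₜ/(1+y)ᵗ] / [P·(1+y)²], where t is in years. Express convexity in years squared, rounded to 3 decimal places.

With y = 0.0535:
  t   CF        PV=CF/(1+0.0535)^t    t·PV        t(t+1)·PV
  1     5,875.00     5,576.6493     5,576.6493      11,153.2985
  2     5,875.00     5,293.4497    10,586.8994      31,760.6982
  3     5,875.00     5,024.6319    15,073.8957      60,295.5828
  4     5,875.00     4,769.4655    19,077.8620      95,389.3099
  5    55,875.00    43,057.1060   215,285.5301   1,291,713.1806
  Σ                 63,721.3024   265,600.8365   1,490,312.0701
P = 63,721.3024.
Convexity = Σ t(t+1)·PV / [P·(1+y)²] = 1,490,312.0701 / (63,721.3024 × 1.109862) = 21.07286.

21.073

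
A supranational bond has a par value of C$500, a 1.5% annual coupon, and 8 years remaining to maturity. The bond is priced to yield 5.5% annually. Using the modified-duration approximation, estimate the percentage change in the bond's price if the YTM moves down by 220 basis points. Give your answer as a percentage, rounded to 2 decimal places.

+15.68%

Periodic yield y = 0.055. Modified duration first:
  t   CF        PV=CF/(1+0.055)^t    t·PV
  1         7.50         7.1090         7.1090
  2         7.50         6.7384        13.4768
  3         7.50         6.3871        19.1613
  4         7.50         6.0541        24.2165
  5         7.50         5.7385        28.6925
  6         7.50         5.4393        32.6361
  7         7.50         5.1558        36.0904
  8       507.50       330.6864     2,645.4914
  Σ                    373.3087     2,806.8740
P = 373.3087; D_Mac = 7.51891 yrs; D_mod = 7.51891/(1+0.055) = 7.12693 yrs.
ΔP/P ≈ -D_mod · Δy = -7.12693 × (-0.022) = +0.156792 = +15.6792%.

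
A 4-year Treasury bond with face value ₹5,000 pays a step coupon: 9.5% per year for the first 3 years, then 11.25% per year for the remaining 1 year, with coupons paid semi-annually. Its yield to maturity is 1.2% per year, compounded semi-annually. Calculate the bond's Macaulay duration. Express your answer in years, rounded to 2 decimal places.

3.51 years

Periodic yield y = 0.006. Discount each cash flow and weight by its period:
  t   CF        PV=CF/(1+0.006)^t    t·PV
  1       237.50       236.0835       236.0835
  2       237.50       234.6754       469.3509
  3       237.50       233.2758       699.8274
  4       237.50       231.8845       927.5379
  5       237.50       230.5015     1,152.5074
  6       237.50       229.1267     1,374.7603
  7       281.25       269.7160     1,888.0118
  8     5,281.25     5,034.4598    40,275.6787
  Σ                  6,699.7232    47,023.7579
Price P = Σ PV = 6,699.7232.
Macaulay duration = Σ(t·PV) / P = 47,023.7579 / 6,699.7232 = 7.01876 half-year periods.
In years: 7.01876 / 2 = 3.50938 years.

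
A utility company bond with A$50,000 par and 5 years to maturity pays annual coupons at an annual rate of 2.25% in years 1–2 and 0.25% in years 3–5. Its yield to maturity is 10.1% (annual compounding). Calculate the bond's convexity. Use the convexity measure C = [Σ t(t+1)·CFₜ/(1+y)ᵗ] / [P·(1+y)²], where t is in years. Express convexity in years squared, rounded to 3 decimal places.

23.417

With y = 0.101:
  t   CF        PV=CF/(1+0.101)^t    t·PV        t(t+1)·PV
  1     1,125.00     1,021.7984     1,021.7984       2,043.5967
  2     1,125.00       928.0639     1,856.1278       5,568.3835
  3       125.00        93.6587       280.9761       1,123.9042
  4       125.00        85.0669       340.2677       1,701.3385
  5    50,125.00    30,982.5951   154,912.9753     929,477.8516
  Σ                 33,111.1829   158,412.1452     939,915.0745
P = 33,111.1829.
Convexity = Σ t(t+1)·PV / [P·(1+y)²] = 939,915.0745 / (33,111.1829 × 1.212201) = 23.41743.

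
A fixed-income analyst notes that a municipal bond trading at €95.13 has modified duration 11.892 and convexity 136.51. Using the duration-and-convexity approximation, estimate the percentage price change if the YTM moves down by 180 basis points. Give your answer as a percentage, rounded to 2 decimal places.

+23.62%

Duration effect: -D_mod·Δy = -11.892 × (-0.018) = +0.214056
Convexity effect: ½·C·(Δy)² = 0.5 × 136.51 × (-0.018)² = +0.02211462
ΔP/P ≈ +0.214056 + 0.02211462 = +0.23617062
= +23.617062%.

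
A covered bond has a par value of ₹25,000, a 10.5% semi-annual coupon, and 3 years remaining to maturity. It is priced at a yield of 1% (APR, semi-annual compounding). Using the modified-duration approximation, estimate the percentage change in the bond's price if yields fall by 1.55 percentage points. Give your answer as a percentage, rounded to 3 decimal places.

Periodic yield y = 0.005. Modified duration first:
  t   CF        PV=CF/(1+0.005)^t    t·PV
  1     1,312.50     1,305.9701     1,305.9701
  2     1,312.50     1,299.4728     2,598.9456
  3     1,312.50     1,293.0077     3,879.0232
  4     1,312.50     1,286.5749     5,146.2995
  5     1,312.50     1,280.1740     6,400.8700
  6    26,312.50    25,536.7569   153,220.5416
  Σ                 32,001.9565   172,551.6500
P = 32,001.9565; D_Mac = 5.39191 half-year periods = 2.69595 yrs; D_mod = 2.69595/(1+0.005) = 2.68254 yrs.
ΔP/P ≈ -D_mod · Δy = -2.68254 × (-0.0155) = +0.041579 = +4.1579%.

+4.158%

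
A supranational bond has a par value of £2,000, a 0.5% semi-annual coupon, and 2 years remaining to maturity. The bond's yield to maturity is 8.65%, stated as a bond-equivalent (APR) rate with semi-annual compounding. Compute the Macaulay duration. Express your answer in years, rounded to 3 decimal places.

1.992 years

Periodic yield y = 0.04325. Discount each cash flow and weight by its period:
  t   CF        PV=CF/(1+0.04325)^t    t·PV
  1         5.00         4.7927         4.7927
  2         5.00         4.5940         9.1880
  3         5.00         4.4036        13.2107
  4     2,005.00     1,692.6252     6,770.5008
  Σ                  1,706.4155     6,797.6923
Price P = Σ PV = 1,706.4155.
Macaulay duration = Σ(t·PV) / P = 6,797.6923 / 1,706.4155 = 3.98361 half-year periods.
In years: 3.98361 / 2 = 1.99180 years.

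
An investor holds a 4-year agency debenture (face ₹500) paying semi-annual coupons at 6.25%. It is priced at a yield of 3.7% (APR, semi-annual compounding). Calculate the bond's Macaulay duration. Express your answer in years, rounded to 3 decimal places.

Periodic yield y = 0.0185. Discount each cash flow and weight by its period:
  t   CF        PV=CF/(1+0.0185)^t    t·PV
  1       15.625        15.3412        15.3412
  2       15.625        15.0625        30.1251
  3       15.625        14.7889        44.3668
  4       15.625        14.5203        58.0812
  5       15.625        14.2566        71.2828
  6       15.625        13.9976        83.9856
  7       15.625        13.7434        96.2035
  8      515.625       445.2928     3,562.3426
  Σ                    547.0033     3,961.7289
Price P = Σ PV = 547.0033.
Macaulay duration = Σ(t·PV) / P = 3,961.7289 / 547.0033 = 7.24260 half-year periods.
In years: 7.24260 / 2 = 3.62130 years.

3.621 years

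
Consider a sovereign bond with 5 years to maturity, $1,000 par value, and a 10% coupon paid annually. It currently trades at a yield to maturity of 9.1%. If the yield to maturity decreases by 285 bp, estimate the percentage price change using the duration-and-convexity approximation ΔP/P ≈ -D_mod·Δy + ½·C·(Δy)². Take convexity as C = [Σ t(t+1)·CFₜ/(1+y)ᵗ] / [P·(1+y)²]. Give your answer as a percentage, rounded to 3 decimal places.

+11.736%

With y = 0.091:
  t   CF        PV=CF/(1+0.091)^t    t·PV        t(t+1)·PV
  1       100.00        91.6590        91.6590         183.3181
  2       100.00        84.0138       168.0275         504.0826
  3       100.00        77.0062       231.0186         924.0745
  4       100.00        70.5831       282.3326       1,411.6629
  5     1,100.00       711.6541     3,558.2703      21,349.6218
  Σ                  1,034.9162     4,331.3081      24,372.7599
P = 1,034.9162; D_Mac = 4.18518 yrs; D_mod = 3.83609 yrs; C = 19.78564.
Duration effect: -3.83609 × (-0.0285) = +0.109329
Convexity effect: 0.5 × 19.78564 × (-0.0285)² = +0.0080354
ΔP/P ≈ +0.109329 + 0.0080354 = +0.117364 = +11.7364%.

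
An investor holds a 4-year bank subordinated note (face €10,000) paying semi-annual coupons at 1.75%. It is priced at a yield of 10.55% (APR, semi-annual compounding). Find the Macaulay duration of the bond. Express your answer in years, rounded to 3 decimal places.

Periodic yield y = 0.05275. Discount each cash flow and weight by its period:
  t   CF        PV=CF/(1+0.05275)^t    t·PV
  1        87.50        83.1156        83.1156
  2        87.50        78.9510       157.9020
  3        87.50        74.9950       224.9850
  4        87.50        71.2372       284.9489
  5        87.50        67.6678       338.3388
  6        87.50        64.2771       385.6628
  7        87.50        61.0564       427.3949
  8    10,087.50     6,686.2336    53,489.8690
  Σ                  7,187.5338    55,392.2171
Price P = Σ PV = 7,187.5338.
Macaulay duration = Σ(t·PV) / P = 55,392.2171 / 7,187.5338 = 7.70671 half-year periods.
In years: 7.70671 / 2 = 3.85335 years.

3.853 years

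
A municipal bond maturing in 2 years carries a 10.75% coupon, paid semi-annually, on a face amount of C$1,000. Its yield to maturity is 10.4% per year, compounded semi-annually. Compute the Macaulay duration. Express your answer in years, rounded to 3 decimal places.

1.853 years

Periodic yield y = 0.052. Discount each cash flow and weight by its period:
  t   CF        PV=CF/(1+0.052)^t    t·PV
  1        53.75        51.0932        51.0932
  2        53.75        48.5676        97.1353
  3        53.75        46.1670       138.5009
  4     1,053.75       860.3489     3,441.3958
  Σ                  1,006.1767     3,728.1251
Price P = Σ PV = 1,006.1767.
Macaulay duration = Σ(t·PV) / P = 3,728.1251 / 1,006.1767 = 3.70524 half-year periods.
In years: 3.70524 / 2 = 1.85262 years.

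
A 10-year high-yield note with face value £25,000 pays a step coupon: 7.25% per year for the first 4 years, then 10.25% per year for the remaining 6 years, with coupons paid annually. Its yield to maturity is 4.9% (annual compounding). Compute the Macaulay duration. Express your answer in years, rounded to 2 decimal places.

7.64 years

Periodic yield y = 0.049. Discount each cash flow and weight by its year:
  t   CF        PV=CF/(1+0.049)^t    t·PV
  1     1,812.50     1,727.8360     1,727.8360
  2     1,812.50     1,647.1268     3,294.2536
  3     1,812.50     1,570.1876     4,710.5629
  4     1,812.50     1,496.8424     5,987.3694
  5     2,562.50     2,017.3741    10,086.8703
  6     2,562.50     1,923.1402    11,538.8412
  7     2,562.50     1,833.3081    12,833.1567
  8     2,562.50     1,747.6722    13,981.3773
  9     2,562.50     1,666.0364    14,994.3274
  10   27,562.50    17,082.9836   170,829.8364
  Σ                 32,712.5074   249,984.4312
Price P = Σ PV = 32,712.5074.
Macaulay duration = Σ(t·PV) / P = 249,984.4312 / 32,712.5074 = 7.64186 years.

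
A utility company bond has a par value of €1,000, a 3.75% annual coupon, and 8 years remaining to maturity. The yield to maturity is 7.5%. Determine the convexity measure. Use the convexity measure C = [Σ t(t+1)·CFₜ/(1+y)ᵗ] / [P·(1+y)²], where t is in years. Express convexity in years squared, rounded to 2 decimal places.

With y = 0.075:
  t   CF        PV=CF/(1+0.075)^t    t·PV        t(t+1)·PV
  1        37.50        34.8837        34.8837          69.7674
  2        37.50        32.4500        64.8999         194.6998
  3        37.50        30.1860        90.5581         362.2323
  4        37.50        28.0800       112.3201         561.6004
  5        37.50        26.1209       130.6047         783.6285
  6        37.50        24.2986       145.7913       1,020.5394
  7        37.50        22.6033       158.2232       1,265.7853
  8     1,037.50       581.7286     4,653.8285      41,884.4568
  Σ                    780.3511     5,391.1096      46,142.7099
P = 780.3511.
Convexity = Σ t(t+1)·PV / [P·(1+y)²] = 46,142.7099 / (780.3511 × 1.155625) = 51.16773.

51.17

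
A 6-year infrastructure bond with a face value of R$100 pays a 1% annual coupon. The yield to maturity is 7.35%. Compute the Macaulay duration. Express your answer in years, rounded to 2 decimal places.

Periodic yield y = 0.0735. Discount each cash flow and weight by its year:
  t   CF        PV=CF/(1+0.0735)^t    t·PV
  1         1.00         0.9315         0.9315
  2         1.00         0.8678         1.7355
  3         1.00         0.8083         2.4250
  4         1.00         0.7530         3.0120
  5         1.00         0.7014         3.5072
  6       101.00        65.9947       395.9682
  Σ                     70.0568       407.5794
Price P = Σ PV = 70.0568.
Macaulay duration = Σ(t·PV) / P = 407.5794 / 70.0568 = 5.81785 years.

5.82 years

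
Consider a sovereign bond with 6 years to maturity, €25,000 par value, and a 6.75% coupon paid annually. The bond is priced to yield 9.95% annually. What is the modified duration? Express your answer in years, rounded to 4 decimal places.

Periodic yield y = 0.0995. First find Macaulay duration:
  t   CF        PV=CF/(1+0.0995)^t    t·PV
  1     1,687.50     1,534.7885     1,534.7885
  2     1,687.50     1,395.8968     2,791.7936
  3     1,687.50     1,269.5742     3,808.7225
  4     1,687.50     1,154.6832     4,618.7328
  5     1,687.50     1,050.1894     5,250.9468
  6    26,687.50    15,105.5482    90,633.2890
  Σ                 21,510.6803   108,638.2733
P = 21,510.6803; Macaulay duration = 108,638.2733 / 21,510.6803 = 5.05043 years.
Modified duration = D_Mac / (1 + y) = 5.05043 / 1.0995 = 4.59339 years.

4.5934 years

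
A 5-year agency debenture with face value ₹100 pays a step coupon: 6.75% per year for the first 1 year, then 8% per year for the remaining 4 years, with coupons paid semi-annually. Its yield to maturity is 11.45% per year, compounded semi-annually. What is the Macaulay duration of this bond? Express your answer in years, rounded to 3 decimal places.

Periodic yield y = 0.05725. Discount each cash flow and weight by its period:
  t   CF        PV=CF/(1+0.05725)^t    t·PV
  1        3.375         3.1922         3.1922
  2        3.375         3.0194         6.0388
  3        4.000         3.3848        10.1543
  4        4.000         3.2015        12.8059
  5        4.000         3.0281        15.1405
  6        4.000         2.8641        17.1848
  7        4.000         2.7090        18.9633
  8        4.000         2.5623        20.4988
  9        4.000         2.4236        21.8124
  10     104.000        59.6014       596.0139
  Σ                     85.9865       721.8049
Price P = Σ PV = 85.9865.
Macaulay duration = Σ(t·PV) / P = 721.8049 / 85.9865 = 8.39440 half-year periods.
In years: 8.39440 / 2 = 4.19720 years.

4.197 years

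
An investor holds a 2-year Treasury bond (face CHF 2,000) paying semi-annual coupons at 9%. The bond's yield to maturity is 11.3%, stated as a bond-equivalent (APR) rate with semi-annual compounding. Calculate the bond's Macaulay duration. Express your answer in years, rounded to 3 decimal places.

Periodic yield y = 0.0565. Discount each cash flow and weight by its period:
  t   CF        PV=CF/(1+0.0565)^t    t·PV
  1        90.00        85.1869        85.1869
  2        90.00        80.6313       161.2625
  3        90.00        76.3192       228.9577
  4     2,090.00     1,677.5222     6,710.0889
  Σ                  1,919.6597     7,185.4961
Price P = Σ PV = 1,919.6597.
Macaulay duration = Σ(t·PV) / P = 7,185.4961 / 1,919.6597 = 3.74311 half-year periods.
In years: 3.74311 / 2 = 1.87155 years.

1.872 years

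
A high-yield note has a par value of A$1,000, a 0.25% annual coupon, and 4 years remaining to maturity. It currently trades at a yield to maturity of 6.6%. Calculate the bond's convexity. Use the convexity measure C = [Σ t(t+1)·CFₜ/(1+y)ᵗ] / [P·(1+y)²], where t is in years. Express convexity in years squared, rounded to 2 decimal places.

With y = 0.066:
  t   CF        PV=CF/(1+0.066)^t    t·PV        t(t+1)·PV
  1         2.50         2.3452         2.3452           4.6904
  2         2.50         2.2000         4.4000          13.2001
  3         2.50         2.0638         6.1914          24.7656
  4     1,002.50       776.3464     3,105.3857      15,526.9287
  Σ                    782.9555     3,118.3224      15,569.5848
P = 782.9555.
Convexity = Σ t(t+1)·PV / [P·(1+y)²] = 15,569.5848 / (782.9555 × 1.136356) = 17.49950.

17.50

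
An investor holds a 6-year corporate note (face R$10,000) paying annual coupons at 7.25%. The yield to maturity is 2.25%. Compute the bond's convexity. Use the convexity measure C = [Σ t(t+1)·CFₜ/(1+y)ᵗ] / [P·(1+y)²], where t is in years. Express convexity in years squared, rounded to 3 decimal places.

32.982

With y = 0.0225:
  t   CF        PV=CF/(1+0.0225)^t    t·PV        t(t+1)·PV
  1       725.00       709.0465       709.0465       1,418.0929
  2       725.00       693.4440     1,386.8879       4,160.6638
  3       725.00       678.1848     2,034.5544       8,138.2177
  4       725.00       663.2614     2,653.0457      13,265.2285
  5       725.00       648.6664     3,243.3322      19,459.9929
  6    10,725.00     9,384.6353    56,307.8119     394,154.6833
  Σ                 12,777.2384    66,334.6786     440,596.8791
P = 12,777.2384.
Convexity = Σ t(t+1)·PV / [P·(1+y)²] = 440,596.8791 / (12,777.2384 × 1.045506) = 32.98206.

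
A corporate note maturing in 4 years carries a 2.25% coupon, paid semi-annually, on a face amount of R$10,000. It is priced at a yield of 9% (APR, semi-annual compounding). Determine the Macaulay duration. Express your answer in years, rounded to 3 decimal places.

3.822 years

Periodic yield y = 0.045. Discount each cash flow and weight by its period:
  t   CF        PV=CF/(1+0.045)^t    t·PV
  1       112.50       107.6555       107.6555
  2       112.50       103.0196       206.0392
  3       112.50        98.5834       295.7501
  4       112.50        94.3382       377.3526
  5       112.50        90.2757       451.3787
  6       112.50        86.3883       518.3296
  7       112.50        82.6682       578.6774
  8    10,112.50     7,110.9596    56,887.6768
  Σ                  7,773.8885    59,422.8600
Price P = Σ PV = 7,773.8885.
Macaulay duration = Σ(t·PV) / P = 59,422.8600 / 7,773.8885 = 7.64390 half-year periods.
In years: 7.64390 / 2 = 3.82195 years.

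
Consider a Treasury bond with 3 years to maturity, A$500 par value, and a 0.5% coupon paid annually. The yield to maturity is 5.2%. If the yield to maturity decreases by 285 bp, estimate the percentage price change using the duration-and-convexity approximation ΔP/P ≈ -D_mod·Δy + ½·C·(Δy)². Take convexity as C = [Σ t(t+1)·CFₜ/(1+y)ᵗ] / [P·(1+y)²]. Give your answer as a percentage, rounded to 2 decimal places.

With y = 0.052:
  t   CF        PV=CF/(1+0.052)^t    t·PV        t(t+1)·PV
  1         2.50         2.3764         2.3764           4.7529
  2         2.50         2.2590         4.5179          13.5538
  3       502.50       431.6074     1,294.8221       5,179.2884
  Σ                    436.2428     1,301.7164       5,197.5950
P = 436.2428; D_Mac = 2.98393 yrs; D_mod = 2.83643 yrs; C = 10.76571.
Duration effect: -2.83643 × (-0.0285) = +0.080838
Convexity effect: 0.5 × 10.76571 × (-0.0285)² = +0.0043722
ΔP/P ≈ +0.080838 + 0.0043722 = +0.085211 = +8.5211%.

+8.52%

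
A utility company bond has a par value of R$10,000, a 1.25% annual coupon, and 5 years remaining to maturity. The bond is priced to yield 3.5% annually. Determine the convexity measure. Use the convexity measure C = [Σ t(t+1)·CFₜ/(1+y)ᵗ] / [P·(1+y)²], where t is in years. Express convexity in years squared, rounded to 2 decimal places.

27.04

With y = 0.035:
  t   CF        PV=CF/(1+0.035)^t    t·PV        t(t+1)·PV
  1       125.00       120.7729       120.7729         241.5459
  2       125.00       116.6888       233.3777         700.1330
  3       125.00       112.7428       338.2285       1,352.9141
  4       125.00       108.9303       435.7211       2,178.6056
  5    10,125.00     8,524.9783    42,624.8916     255,749.3494
  Σ                  8,984.1132    43,752.9918     260,222.5480
P = 8,984.1132.
Convexity = Σ t(t+1)·PV / [P·(1+y)²] = 260,222.5480 / (8,984.1132 × 1.071225) = 27.03890.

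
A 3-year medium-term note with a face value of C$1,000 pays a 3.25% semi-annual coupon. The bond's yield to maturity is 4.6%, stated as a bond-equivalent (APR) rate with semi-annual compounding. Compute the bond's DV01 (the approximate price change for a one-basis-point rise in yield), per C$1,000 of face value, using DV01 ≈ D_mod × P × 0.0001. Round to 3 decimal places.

Periodic yield y = 0.023.
  t   CF        PV=CF/(1+0.023)^t    t·PV
  1        16.25        15.8847        15.8847
  2        16.25        15.5275        31.0550
  3        16.25        15.1784        45.5352
  4        16.25        14.8372        59.3486
  5        16.25        14.5036        72.5179
  6     1,016.25       886.6388     5,319.8331
  Σ                    962.5702     5,544.1746
P = 962.5702; D_Mac = 5.75976 half-year periods = 2.87988 yrs; D_mod = 2.81513 yrs.
DV01 ≈ 2.81513 × 962.5702 × 0.0001 = 0.270976.

C$0.271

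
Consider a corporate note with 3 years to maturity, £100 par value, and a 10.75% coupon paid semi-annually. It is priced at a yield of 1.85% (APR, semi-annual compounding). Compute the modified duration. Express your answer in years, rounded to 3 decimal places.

Periodic yield y = 0.00925. First find Macaulay duration:
  t   CF        PV=CF/(1+0.00925)^t    t·PV
  1        5.375         5.3257         5.3257
  2        5.375         5.2769        10.5539
  3        5.375         5.2286        15.6857
  4        5.375         5.1806        20.7226
  5        5.375         5.1332        25.6658
  6      105.375        99.7115       598.2687
  Σ                    125.8565       676.2223
P = 125.8565; Macaulay duration = 676.2223 / 125.8565 = 5.37296 half-year periods = 2.68648 years.
Modified duration = D_Mac / (1 + y) = 2.68648 / 1.00925 = 2.66186 years.

2.662 years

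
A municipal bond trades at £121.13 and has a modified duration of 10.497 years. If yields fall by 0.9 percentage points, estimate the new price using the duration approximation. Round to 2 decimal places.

Duration approximation: ΔP/P ≈ -D_mod · Δy = -10.497 × (-0.009) = +0.094473.
New price ≈ 121.13 × (1 + 0.094473) = 132.57351449.

£132.57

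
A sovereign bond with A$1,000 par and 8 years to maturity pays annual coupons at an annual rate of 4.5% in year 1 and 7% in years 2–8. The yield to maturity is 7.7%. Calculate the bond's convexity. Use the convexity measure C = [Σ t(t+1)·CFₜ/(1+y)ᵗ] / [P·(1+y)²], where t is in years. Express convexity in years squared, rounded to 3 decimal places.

With y = 0.077:
  t   CF        PV=CF/(1+0.077)^t    t·PV        t(t+1)·PV
  1        45.00        41.7827        41.7827          83.5655
  2        70.00        60.3485       120.6970         362.0911
  3        70.00        56.0339       168.1017         672.4069
  4        70.00        52.0278       208.1111       1,040.5554
  5        70.00        48.3081       241.5403       1,449.2416
  6        70.00        44.8543       269.1256       1,883.8795
  7        70.00        41.6474       291.5319       2,332.2556
  8     1,070.00       591.0962     4,728.7694      42,558.9248
  Σ                    936.0989     6,069.6599      50,382.9204
P = 936.0989.
Convexity = Σ t(t+1)·PV / [P·(1+y)²] = 50,382.9204 / (936.0989 × 1.159929) = 46.40131.

46.401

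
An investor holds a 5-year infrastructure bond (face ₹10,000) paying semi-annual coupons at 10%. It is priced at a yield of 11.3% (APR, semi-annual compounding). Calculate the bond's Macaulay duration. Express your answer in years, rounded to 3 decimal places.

4.026 years

Periodic yield y = 0.0565. Discount each cash flow and weight by its period:
  t   CF        PV=CF/(1+0.0565)^t    t·PV
  1       500.00       473.2608       473.2608
  2       500.00       447.9515       895.9030
  3       500.00       423.9957     1,271.9872
  4       500.00       401.3211     1,605.2844
  5       500.00       379.8591     1,899.2953
  6       500.00       359.5448     2,157.2687
  7       500.00       340.3169     2,382.2182
  8       500.00       322.1173     2,576.9381
  9       500.00       304.8909     2,744.0183
  10   10,500.00     6,060.3023    60,603.0226
  Σ                  9,513.5603    76,609.1966
Price P = Σ PV = 9,513.5603.
Macaulay duration = Σ(t·PV) / P = 76,609.1966 / 9,513.5603 = 8.05263 half-year periods.
In years: 8.05263 / 2 = 4.02632 years.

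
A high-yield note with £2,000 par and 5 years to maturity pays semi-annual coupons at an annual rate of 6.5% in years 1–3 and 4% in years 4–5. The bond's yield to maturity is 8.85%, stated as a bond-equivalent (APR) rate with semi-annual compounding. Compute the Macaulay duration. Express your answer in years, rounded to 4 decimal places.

Periodic yield y = 0.04425. Discount each cash flow and weight by its period:
  t   CF        PV=CF/(1+0.04425)^t    t·PV
  1        65.00        62.2456        62.2456
  2        65.00        59.6080       119.2160
  3        65.00        57.0821       171.2463
  4        65.00        54.6632       218.6530
  5        65.00        52.3469       261.7345
  6        65.00        50.1287       300.7722
  7        40.00        29.5412       206.7886
  8        40.00        28.2894       226.3154
  9        40.00        27.0907       243.8160
  10    2,040.00     1,323.0776    13,230.7763
  Σ                  1,744.0735    15,041.5639
Price P = Σ PV = 1,744.0735.
Macaulay duration = Σ(t·PV) / P = 15,041.5639 / 1,744.0735 = 8.62439 half-year periods.
In years: 8.62439 / 2 = 4.31219 years.

4.3122 years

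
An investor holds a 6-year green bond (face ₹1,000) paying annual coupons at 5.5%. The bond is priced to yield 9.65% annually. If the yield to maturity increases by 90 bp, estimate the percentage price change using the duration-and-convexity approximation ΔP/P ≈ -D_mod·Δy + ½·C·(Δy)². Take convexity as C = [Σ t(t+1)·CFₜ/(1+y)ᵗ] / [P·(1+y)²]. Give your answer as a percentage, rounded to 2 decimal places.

-4.14%

With y = 0.0965:
  t   CF        PV=CF/(1+0.0965)^t    t·PV        t(t+1)·PV
  1        55.00        50.1596        50.1596         100.3192
  2        55.00        45.7452        91.4904         274.4711
  3        55.00        41.7193       125.1578         500.6313
  4        55.00        38.0477       152.1907         760.9535
  5        55.00        34.6992       173.4960       1,040.9761
  6     1,055.00       607.0167     3,642.1002      25,494.7016
  Σ                    817.3877     4,234.5948      28,172.0530
P = 817.3877; D_Mac = 5.18064 yrs; D_mod = 4.72471 yrs; C = 28.66640.
Duration effect: -4.72471 × (+0.009) = -0.042522
Convexity effect: 0.5 × 28.66640 × (0.009)² = +0.0011610
ΔP/P ≈ -0.042522 + 0.0011610 = -0.041361 = -4.1361%.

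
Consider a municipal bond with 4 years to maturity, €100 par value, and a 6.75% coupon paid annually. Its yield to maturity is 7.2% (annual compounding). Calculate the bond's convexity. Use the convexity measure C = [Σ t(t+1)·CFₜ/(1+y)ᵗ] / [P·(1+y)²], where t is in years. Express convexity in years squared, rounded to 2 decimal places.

15.29

With y = 0.072:
  t   CF        PV=CF/(1+0.072)^t    t·PV        t(t+1)·PV
  1         6.75         6.2966         6.2966          12.5933
  2         6.75         5.8737        11.7475          35.2424
  3         6.75         5.4792        16.4377          65.7507
  4       106.75        80.8330       323.3320       1,616.6602
  Σ                     98.4826       357.8138       1,730.2466
P = 98.4826.
Convexity = Σ t(t+1)·PV / [P·(1+y)²] = 1,730.2466 / (98.4826 × 1.149184) = 15.28829.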